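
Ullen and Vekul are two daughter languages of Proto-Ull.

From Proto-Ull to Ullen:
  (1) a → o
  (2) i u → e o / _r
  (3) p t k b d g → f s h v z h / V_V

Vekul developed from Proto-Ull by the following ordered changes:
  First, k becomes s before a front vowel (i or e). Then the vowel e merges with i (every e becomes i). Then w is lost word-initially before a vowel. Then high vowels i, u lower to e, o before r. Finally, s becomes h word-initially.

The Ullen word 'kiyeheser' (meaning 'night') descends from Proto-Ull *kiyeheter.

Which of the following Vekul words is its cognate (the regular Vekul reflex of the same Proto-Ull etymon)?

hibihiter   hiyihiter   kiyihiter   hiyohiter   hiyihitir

Vekul: *kiyeheter > siyeheter > siyihitir > siyihiter > hiyihiter  (by palatalisation, vowel merger, pre-rhotic lowering, debuccalisation)
Only 'hiyihiter' matches the regular Vekul development of *kiyeheter.

hiyihiter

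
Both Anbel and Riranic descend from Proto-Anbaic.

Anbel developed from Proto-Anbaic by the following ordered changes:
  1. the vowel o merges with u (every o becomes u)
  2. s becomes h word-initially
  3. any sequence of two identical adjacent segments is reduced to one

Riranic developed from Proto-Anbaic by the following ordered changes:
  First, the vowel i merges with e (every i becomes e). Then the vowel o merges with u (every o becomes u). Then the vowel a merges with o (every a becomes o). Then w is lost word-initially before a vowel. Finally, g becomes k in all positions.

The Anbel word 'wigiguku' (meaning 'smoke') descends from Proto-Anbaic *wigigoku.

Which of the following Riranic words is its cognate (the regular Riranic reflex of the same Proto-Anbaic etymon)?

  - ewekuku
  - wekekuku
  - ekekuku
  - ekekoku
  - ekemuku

ekekuku

Riranic: start from *wigigoku.
  rule 1 (vowel merger): wigigoku → wegegoku
  rule 2 (vowel merger): wegegoku → wegeguku
  rule 3: no change — wegeguku
  rule 4 (glide loss): wegeguku → egeguku
  rule 5 (unconditioned shift): egeguku → ekekuku
  ⇒ Riranic ekekuku
Among the options, 'ekekuku' alone shows every Riranic change applied in order.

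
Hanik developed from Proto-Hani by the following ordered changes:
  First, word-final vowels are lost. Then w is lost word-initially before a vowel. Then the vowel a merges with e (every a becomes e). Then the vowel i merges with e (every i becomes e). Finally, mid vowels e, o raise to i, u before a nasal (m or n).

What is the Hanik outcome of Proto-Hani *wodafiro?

odefer

Hanik: *wodafiro > wodafir > odafir > odefir > odefer  (by apocope, glide loss, vowel merger, vowel merger)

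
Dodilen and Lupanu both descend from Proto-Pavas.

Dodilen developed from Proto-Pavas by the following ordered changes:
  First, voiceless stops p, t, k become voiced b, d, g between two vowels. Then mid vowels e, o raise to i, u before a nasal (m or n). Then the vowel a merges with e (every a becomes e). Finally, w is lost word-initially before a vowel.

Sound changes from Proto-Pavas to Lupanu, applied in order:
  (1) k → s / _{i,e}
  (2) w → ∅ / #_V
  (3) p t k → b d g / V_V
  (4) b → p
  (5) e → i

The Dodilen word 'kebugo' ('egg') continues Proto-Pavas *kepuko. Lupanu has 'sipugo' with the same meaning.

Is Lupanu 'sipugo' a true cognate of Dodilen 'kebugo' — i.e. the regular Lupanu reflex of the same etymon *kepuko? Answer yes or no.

Derive the expected Lupanu reflex of *kepuko:
Lupanu: *kepuko > sepuko > sebugo > sepugo > sipugo  (by palatalisation, intervocalic voicing, unconditioned shift, vowel merger)
Lupanu 'sipugo' matches the regular reflex exactly, so the pair is cognate.

yes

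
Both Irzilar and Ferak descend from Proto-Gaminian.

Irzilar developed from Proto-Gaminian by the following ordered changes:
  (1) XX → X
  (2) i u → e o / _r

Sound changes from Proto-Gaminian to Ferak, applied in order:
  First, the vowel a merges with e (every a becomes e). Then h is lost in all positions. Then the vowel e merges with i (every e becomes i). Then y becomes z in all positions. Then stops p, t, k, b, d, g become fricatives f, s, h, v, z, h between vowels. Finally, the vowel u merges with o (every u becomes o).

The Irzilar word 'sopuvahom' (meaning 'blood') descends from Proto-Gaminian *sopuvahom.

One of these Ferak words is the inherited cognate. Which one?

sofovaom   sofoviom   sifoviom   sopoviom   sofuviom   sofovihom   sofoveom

Ferak: *sopuvahom
  sopuvahom → sopuvehom   [vowel merger]
  sopuvehom → sopuveom   [h-loss]
  sopuveom → sopuviom   [vowel merger]
  sopuviom (rule 4 does not apply)
  sopuviom → sofuviom   [intervocalic lenition]
  sofuviom → sofoviom   [vowel merger]
  giving Ferak sofoviom.

sofoviom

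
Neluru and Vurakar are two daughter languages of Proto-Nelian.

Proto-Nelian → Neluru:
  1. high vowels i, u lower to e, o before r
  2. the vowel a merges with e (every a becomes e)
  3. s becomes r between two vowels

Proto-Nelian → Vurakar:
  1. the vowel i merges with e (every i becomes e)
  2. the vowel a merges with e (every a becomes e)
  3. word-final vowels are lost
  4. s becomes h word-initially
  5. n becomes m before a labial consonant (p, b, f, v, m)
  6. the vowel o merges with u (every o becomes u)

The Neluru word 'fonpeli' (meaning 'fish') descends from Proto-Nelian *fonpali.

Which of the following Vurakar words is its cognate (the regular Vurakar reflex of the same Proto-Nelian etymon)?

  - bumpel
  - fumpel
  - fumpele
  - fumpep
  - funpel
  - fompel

fumpel

Vurakar: *fonpali
  fonpali → fonpale   [vowel merger]
  fonpale → fonpele   [vowel merger]
  fonpele → fonpel   [apocope]
  fonpel (rule 4 does not apply)
  fonpel → fompel   [nasal place assimilation]
  fompel → fumpel   [vowel merger]
  giving Vurakar fumpel.
Among the options, 'fumpel' alone shows every Vurakar change applied in order.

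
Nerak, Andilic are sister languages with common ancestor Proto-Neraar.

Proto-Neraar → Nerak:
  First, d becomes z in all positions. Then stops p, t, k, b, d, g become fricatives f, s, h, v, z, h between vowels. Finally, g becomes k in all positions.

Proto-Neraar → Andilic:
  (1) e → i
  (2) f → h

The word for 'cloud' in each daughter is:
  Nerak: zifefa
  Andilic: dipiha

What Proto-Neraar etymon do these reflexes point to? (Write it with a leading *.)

Position 5: Nerak has f, Andilic has h. Taking the neighbouring segments as reconstructed: Nerak f could go back to *p or *f; Andilic h could go back to *f or *h — the one source consistent with every daughter is *f.
Position 3: Nerak has f, Andilic has p. Andilic preserves p here (none of its changes turn any other segment into p), so the proto-segment is *p.
Continuing position by position gives *dipefa; check it forward:
Nerak: *dipefa > zipefa > zifefa  (by unconditioned shift, intervocalic lenition)
Andilic: *dipefa > dipifa > dipiha  (by vowel merger, unconditioned shift)
Only *dipefa yields all of Nerak zifefa, Andilic dipiha.

*dipefa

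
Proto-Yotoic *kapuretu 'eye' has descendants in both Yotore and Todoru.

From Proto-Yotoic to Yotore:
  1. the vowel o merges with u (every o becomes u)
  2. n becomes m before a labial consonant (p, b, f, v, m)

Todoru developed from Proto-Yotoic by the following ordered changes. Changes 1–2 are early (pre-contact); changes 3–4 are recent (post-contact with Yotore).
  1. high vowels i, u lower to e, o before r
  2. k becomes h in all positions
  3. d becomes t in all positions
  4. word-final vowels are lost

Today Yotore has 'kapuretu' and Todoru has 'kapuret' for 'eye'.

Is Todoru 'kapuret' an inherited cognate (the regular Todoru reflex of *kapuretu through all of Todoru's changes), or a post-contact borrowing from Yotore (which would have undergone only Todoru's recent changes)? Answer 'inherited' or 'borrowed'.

borrowed

If inherited, *kapuretu would pass through all of Todoru's changes:
Todoru: start from *kapuretu.
  rule 1 (pre-rhotic lowering): kapuretu → kaporetu
  rule 2 (unconditioned shift): kaporetu → haporetu
  rule 3: no change — haporetu
  rule 4 (apocope): haporetu → haporet
  ⇒ Todoru haporet
If borrowed from Yotore 'kapuretu' after the early changes, it would undergo only the recent ones:
  rule 3 (unconditioned shift): no change (kapuretu)
  rule 4 (apocope): kapuretu → kapuret
  ⇒ as a loan: kapuret
Todoru 'kapuret' matches the loan outcome 'kapuret', not the inherited 'haporet' — it skipped the early Todoru changes, so it was borrowed from Yotore.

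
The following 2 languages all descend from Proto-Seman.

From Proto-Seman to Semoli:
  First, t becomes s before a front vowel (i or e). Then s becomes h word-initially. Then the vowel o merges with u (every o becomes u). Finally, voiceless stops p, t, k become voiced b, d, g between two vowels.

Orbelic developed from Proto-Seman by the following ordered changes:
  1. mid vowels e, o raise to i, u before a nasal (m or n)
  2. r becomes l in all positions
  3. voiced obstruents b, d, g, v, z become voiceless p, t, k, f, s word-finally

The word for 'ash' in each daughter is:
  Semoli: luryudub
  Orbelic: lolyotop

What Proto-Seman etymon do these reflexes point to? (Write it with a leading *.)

Position 2: Semoli has u, Orbelic has o. Orbelic preserves o here (none of its changes turn any other segment into o), so the proto-segment is *o.
Position 8: Semoli has b, Orbelic has p. Taking the neighbouring segments as reconstructed: Semoli b can only go back to *b; Orbelic p could go back to *p or *b — the one source consistent with every daughter is *b.
Position 6: Semoli has d, Orbelic has t. Taking the neighbouring segments as reconstructed: Semoli d could go back to *t or *d; Orbelic t can only go back to *t — the one source consistent with every daughter is *t.
This points to *loryotob. Verify forward in each daughter:
Semoli: *loryotob
  loryotob (rule 1 does not apply)
  loryotob (rule 2 does not apply)
  loryotob → luryutub   [vowel merger]
  luryutub → luryudub   [intervocalic voicing]
  giving Semoli luryudub.
Orbelic: *loryotob > lolyotob > lolyotop  (by unconditioned shift, final devoicing)
No other proto-form is consistent with every reflex, so the reconstruction is *loryotob.

*loryotob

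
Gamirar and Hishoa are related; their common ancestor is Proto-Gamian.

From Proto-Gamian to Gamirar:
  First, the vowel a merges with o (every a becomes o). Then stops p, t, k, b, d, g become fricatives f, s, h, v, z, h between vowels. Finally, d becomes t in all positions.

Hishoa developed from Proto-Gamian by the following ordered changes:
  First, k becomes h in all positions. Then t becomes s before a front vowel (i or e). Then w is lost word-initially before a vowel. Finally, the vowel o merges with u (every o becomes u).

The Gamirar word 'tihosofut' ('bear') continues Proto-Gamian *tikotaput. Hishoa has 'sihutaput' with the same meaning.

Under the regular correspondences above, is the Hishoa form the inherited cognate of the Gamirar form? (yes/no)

Derive the expected Hishoa reflex of *tikotaput:
Hishoa: start from *tikotaput.
  rule 1 (unconditioned shift): tikotaput → tihotaput
  rule 2 (palatalisation): tihotaput → sihotaput
  rule 3: no change — sihotaput
  rule 4 (vowel merger): sihotaput → sihutaput
  ⇒ Hishoa sihutaput
Hishoa 'sihutaput' matches the regular reflex exactly, so the pair is cognate.

yes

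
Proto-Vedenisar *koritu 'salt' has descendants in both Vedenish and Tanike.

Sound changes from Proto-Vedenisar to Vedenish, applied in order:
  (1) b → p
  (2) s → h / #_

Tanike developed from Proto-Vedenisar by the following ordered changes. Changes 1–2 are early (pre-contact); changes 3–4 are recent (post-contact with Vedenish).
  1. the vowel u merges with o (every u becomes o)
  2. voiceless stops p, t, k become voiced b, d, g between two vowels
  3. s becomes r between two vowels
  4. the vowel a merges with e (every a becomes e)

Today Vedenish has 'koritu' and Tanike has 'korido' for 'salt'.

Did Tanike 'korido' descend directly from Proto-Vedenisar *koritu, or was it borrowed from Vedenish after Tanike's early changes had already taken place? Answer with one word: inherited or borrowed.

If inherited, *koritu would pass through all of Tanike's changes:
Tanike: *koritu
  koritu → korito   [vowel merger]
  korito → korido   [intervocalic voicing]
  korido (rule 3 does not apply)
  korido (rule 4 does not apply)
  giving Tanike korido.
If borrowed from Vedenish 'koritu' after the early changes, it would undergo only the recent ones:
  rule 3 (rhotacism): no change (koritu)
  rule 4 (vowel merger): no change (koritu)
  ⇒ as a loan: koritu
Tanike 'korido' matches the inherited outcome exactly, so it is an inherited cognate, not a loan.

inherited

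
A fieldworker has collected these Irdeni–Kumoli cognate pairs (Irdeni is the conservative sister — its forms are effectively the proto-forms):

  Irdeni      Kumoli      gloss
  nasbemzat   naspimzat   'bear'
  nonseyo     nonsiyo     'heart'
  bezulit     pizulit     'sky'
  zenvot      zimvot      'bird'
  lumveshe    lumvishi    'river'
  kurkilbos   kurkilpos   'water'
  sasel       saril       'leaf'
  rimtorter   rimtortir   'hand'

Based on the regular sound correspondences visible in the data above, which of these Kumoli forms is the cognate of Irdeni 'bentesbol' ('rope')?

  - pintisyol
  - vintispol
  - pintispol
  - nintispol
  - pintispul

bezulit ~ pizulit — Irdeni b corresponds to Kumoli p word-initially before a front vowel.
zenvot ~ zimvot — Irdeni e corresponds to Kumoli i after a consonant, before a nasal.
nonseyo ~ nonsiyo, bezulit ~ pizulit — Irdeni e corresponds to Kumoli i after a consonant, before a consonant other than r, m, n, p, b, f, v.
kurkilbos ~ kurkilpos — Irdeni b corresponds to Kumoli p after a consonant, before a back vowel.
Applying these to Irdeni 'bentesbol':
  bentesbol → pentesbol   (b→p word-initially before a front vowel)
  pentesbol → pintesbol   (e→i after a consonant, before a nasal)
  pintesbol → pintisbol   (e→i after a consonant, before a consonant other than r, m, n, p, b, f, v)
  pintisbol → pintispol   (b→p after a consonant, before a back vowel)
So the Kumoli cognate is 'pintispol'.

pintispol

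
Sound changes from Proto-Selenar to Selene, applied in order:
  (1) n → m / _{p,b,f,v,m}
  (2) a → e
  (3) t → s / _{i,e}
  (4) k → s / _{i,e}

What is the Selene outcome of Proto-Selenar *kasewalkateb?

Selene: *kasewalkateb > kesewelketeb > kesewelkeseb > sesewelseseb  (by vowel merger, palatalisation, palatalisation)

sesewelseseb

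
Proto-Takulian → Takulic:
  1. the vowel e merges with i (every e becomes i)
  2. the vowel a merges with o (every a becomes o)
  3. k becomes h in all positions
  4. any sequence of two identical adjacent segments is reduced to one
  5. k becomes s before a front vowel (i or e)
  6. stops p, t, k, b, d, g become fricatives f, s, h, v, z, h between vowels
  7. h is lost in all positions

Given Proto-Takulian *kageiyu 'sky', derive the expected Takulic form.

oiyu

Takulic: *kageiyu
  kageiyu → kagiiyu   [vowel merger]
  kagiiyu → kogiiyu   [vowel merger]
  kogiiyu → hogiiyu   [unconditioned shift]
  hogiiyu → hogiyu   [degemination]
  hogiyu (rule 5 does not apply)
  hogiyu → hohiyu   [intervocalic lenition]
  hohiyu → oiyu   [h-loss]
  giving Takulic oiyu.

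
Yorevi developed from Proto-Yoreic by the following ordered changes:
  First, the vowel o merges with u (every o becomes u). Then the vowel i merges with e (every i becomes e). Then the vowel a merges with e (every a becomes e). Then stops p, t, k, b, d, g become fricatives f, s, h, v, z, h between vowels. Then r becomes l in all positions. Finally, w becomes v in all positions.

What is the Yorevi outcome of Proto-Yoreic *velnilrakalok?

velnelleheluk

Yorevi: *velnilrakalok
  velnilrakalok → velnilrakaluk   [vowel merger]
  velnilrakaluk → velnelrakaluk   [vowel merger]
  velnelrakaluk → velnelrekeluk   [vowel merger]
  velnelrekeluk → velnelreheluk   [intervocalic lenition]
  velnelreheluk → velnelleheluk   [unconditioned shift]
  velnelleheluk (rule 6 does not apply)
  giving Yorevi velnelleheluk.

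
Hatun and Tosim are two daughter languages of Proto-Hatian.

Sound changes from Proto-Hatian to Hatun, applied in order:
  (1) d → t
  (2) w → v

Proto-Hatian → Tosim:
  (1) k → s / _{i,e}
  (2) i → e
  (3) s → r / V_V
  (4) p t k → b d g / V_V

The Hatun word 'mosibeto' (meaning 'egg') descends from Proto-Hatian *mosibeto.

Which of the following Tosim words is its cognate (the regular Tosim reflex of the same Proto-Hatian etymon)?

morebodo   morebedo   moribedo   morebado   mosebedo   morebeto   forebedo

morebedo

Tosim: start from *mosibeto.
  rule 1: no change — mosibeto
  rule 2 (vowel merger): mosibeto → mosebeto
  rule 3 (rhotacism): mosebeto → morebeto
  rule 4 (intervocalic voicing): morebeto → morebedo
  ⇒ Tosim morebedo
Only 'morebedo' matches the regular Tosim development of *mosibeto.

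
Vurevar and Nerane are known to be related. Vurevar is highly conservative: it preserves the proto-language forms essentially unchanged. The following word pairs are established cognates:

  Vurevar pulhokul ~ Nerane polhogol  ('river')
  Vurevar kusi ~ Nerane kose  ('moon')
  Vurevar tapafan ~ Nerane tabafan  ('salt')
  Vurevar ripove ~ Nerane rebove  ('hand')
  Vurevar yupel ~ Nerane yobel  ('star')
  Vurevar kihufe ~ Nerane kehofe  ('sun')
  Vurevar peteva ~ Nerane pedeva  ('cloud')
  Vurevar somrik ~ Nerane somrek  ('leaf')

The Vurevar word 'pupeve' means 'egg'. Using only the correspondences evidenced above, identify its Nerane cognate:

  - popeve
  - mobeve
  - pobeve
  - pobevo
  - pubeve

pobeve

yupel ~ yobel — Vurevar u corresponds to Nerane o after a consonant, before a labial obstruent.
yupel ~ yobel — Vurevar p corresponds to Nerane b between vowels (before a front vowel).
Applying these to Vurevar 'pupeve':
  pupeve → popeve   (u→o after a consonant, before a labial obstruent)
  popeve → pobeve   (p→b between vowels (before a front vowel))
So the Nerane cognate is 'pobeve'.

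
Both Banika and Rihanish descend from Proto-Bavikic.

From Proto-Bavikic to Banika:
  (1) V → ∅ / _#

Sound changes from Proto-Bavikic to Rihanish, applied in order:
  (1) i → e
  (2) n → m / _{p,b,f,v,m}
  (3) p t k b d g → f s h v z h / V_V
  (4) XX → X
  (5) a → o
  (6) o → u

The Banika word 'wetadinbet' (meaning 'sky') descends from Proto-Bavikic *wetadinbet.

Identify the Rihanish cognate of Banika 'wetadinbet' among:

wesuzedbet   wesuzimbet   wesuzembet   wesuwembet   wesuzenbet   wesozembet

Rihanish: *wetadinbet
  wetadinbet → wetadenbet   [vowel merger]
  wetadenbet → wetadembet   [nasal place assimilation]
  wetadembet → wesazembet   [intervocalic lenition]
  wesazembet (rule 4 does not apply)
  wesazembet → wesozembet   [vowel merger]
  wesozembet → wesuzembet   [vowel merger]
  giving Rihanish wesuzembet.

wesuzembet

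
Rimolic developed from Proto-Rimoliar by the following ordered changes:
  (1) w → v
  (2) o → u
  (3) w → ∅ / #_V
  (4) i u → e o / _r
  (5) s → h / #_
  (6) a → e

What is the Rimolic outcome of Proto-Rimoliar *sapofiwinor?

Rimolic: *sapofiwinor
  sapofiwinor → sapofivinor   [unconditioned shift]
  sapofivinor → sapufivinur   [vowel merger]
  sapufivinur (rule 3 does not apply)
  sapufivinur → sapufivinor   [pre-rhotic lowering]
  sapufivinor → hapufivinor   [debuccalisation]
  hapufivinor → hepufivinor   [vowel merger]
  giving Rimolic hepufivinor.

hepufivinor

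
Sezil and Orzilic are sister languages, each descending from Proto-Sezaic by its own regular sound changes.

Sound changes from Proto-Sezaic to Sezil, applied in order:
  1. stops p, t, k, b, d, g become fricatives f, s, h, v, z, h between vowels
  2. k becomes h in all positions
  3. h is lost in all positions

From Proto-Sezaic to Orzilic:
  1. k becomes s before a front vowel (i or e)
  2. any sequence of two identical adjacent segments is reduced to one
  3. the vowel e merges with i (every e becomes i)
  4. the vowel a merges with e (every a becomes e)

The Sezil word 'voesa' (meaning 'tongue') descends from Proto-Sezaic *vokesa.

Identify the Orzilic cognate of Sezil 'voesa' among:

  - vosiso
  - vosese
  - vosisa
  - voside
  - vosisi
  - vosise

vosise

Orzilic: *vokesa
  vokesa → vosesa   [palatalisation]
  vosesa (rule 2 does not apply)
  vosesa → vosisa   [vowel merger]
  vosisa → vosise   [vowel merger]
  giving Orzilic vosise.
The other candidates each miss or misapply at least one Orzilic change.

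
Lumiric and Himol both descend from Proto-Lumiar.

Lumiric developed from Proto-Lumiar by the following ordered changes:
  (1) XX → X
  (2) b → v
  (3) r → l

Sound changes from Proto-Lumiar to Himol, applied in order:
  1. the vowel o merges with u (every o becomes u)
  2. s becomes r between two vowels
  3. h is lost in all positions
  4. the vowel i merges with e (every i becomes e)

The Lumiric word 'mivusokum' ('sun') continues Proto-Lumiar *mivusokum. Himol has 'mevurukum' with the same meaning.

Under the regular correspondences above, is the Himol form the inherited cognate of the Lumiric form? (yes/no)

yes

Derive the expected Himol reflex of *mivusokum:
Himol: *mivusokum > mivusukum > mivurukum > mevurukum  (by vowel merger, rhotacism, vowel merger)
Himol 'mevurukum' matches the regular reflex exactly, so the pair is cognate.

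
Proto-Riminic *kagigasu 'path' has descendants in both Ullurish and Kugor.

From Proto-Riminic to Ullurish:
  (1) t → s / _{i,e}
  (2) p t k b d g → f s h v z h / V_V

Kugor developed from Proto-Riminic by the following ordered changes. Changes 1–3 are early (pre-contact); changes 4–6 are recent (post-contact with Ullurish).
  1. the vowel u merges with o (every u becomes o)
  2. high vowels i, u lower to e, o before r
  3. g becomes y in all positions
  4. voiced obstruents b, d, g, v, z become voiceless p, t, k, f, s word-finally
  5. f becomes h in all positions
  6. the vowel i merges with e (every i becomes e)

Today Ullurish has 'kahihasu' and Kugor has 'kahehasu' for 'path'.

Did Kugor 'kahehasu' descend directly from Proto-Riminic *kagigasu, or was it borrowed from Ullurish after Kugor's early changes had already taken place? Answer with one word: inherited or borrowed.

borrowed

If inherited, *kagigasu would pass through all of Kugor's changes:
Kugor: start from *kagigasu.
  rule 1 (vowel merger): kagigasu → kagigaso
  rule 2: no change — kagigaso
  rule 3 (unconditioned shift): kagigaso → kayiyaso
  rule 4: no change — kayiyaso
  rule 5: no change — kayiyaso
  rule 6 (vowel merger): kayiyaso → kayeyaso
  ⇒ Kugor kayeyaso
If borrowed from Ullurish 'kahihasu' after the early changes, it would undergo only the recent ones:
  rule 4 (final devoicing): no change (kahihasu)
  rule 5 (unconditioned shift): no change (kahihasu)
  rule 6 (vowel merger): kahihasu → kahehasu
  ⇒ as a loan: kahehasu
Kugor 'kahehasu' matches the loan outcome 'kahehasu', not the inherited 'kayeyaso' — it skipped the early Kugor changes, so it was borrowed from Ullurish.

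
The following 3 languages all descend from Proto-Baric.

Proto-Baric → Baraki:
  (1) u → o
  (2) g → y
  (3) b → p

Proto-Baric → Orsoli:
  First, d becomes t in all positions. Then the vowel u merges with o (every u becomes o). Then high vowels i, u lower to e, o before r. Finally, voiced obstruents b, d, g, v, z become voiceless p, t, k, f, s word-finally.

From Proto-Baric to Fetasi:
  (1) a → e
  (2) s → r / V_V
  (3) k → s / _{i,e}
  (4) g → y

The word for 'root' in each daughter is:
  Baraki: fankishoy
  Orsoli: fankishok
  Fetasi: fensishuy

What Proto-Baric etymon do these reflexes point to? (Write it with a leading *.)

*fankishug

Position 8: Baraki has o, Orsoli has o, Fetasi has u. Fetasi preserves u here (none of its changes turn any other segment into u), so the proto-segment is *u.
Position 2: Baraki has a, Orsoli has a, Fetasi has e. Baraki preserves a here (none of its changes turn any other segment into a), so the proto-segment is *a.
Position 4: Baraki has k, Orsoli has k, Fetasi has s. Baraki preserves k here (none of its changes turn any other segment into k), so the proto-segment is *k.
This points to *fankishug. Verify forward in each daughter:
Baraki: *fankishug > fankishog > fankishoy  (by vowel merger, unconditioned shift)
Orsoli: *fankishug
  fankishug (rule 1 does not apply)
  fankishug → fankishog   [vowel merger]
  fankishog (rule 3 does not apply)
  fankishog → fankishok   [final devoicing]
  giving Orsoli fankishok.
Fetasi: *fankishug > fenkishug > fensishug > fensishuy  (by vowel merger, palatalisation, unconditioned shift)
No other proto-form is consistent with every reflex, so the reconstruction is *fankishug.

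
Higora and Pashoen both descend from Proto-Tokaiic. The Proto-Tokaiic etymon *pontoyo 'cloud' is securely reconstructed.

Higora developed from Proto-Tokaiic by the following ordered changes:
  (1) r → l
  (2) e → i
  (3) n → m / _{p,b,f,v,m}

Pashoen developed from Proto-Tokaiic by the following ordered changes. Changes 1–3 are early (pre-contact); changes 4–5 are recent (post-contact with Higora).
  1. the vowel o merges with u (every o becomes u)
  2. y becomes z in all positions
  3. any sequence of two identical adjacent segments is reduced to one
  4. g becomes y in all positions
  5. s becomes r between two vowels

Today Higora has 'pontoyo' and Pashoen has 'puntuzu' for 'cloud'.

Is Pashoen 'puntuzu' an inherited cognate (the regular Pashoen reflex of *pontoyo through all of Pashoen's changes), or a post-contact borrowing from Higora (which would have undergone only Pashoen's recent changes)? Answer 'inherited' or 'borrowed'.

inherited

If inherited, *pontoyo would pass through all of Pashoen's changes:
Pashoen: *pontoyo
  pontoyo → puntuyu   [vowel merger]
  puntuyu → puntuzu   [unconditioned shift]
  puntuzu (rule 3 does not apply)
  puntuzu (rule 4 does not apply)
  puntuzu (rule 5 does not apply)
  giving Pashoen puntuzu.
If borrowed from Higora 'pontoyo' after the early changes, it would undergo only the recent ones:
  rule 4 (unconditioned shift): no change (pontoyo)
  rule 5 (rhotacism): no change (pontoyo)
  ⇒ as a loan: pontoyo
Pashoen 'puntuzu' matches the inherited outcome exactly, so it is an inherited cognate, not a loan.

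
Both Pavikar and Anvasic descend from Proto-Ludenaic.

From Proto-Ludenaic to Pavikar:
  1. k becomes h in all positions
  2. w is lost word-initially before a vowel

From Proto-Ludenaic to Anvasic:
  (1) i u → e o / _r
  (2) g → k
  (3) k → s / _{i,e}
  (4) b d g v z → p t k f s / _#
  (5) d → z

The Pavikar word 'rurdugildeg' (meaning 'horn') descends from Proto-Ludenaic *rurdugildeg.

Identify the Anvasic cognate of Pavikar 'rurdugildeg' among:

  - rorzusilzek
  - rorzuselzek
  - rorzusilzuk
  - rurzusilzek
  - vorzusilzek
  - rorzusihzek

Anvasic: start from *rurdugildeg.
  rule 1 (pre-rhotic lowering): rurdugildeg → rordugildeg
  rule 2 (unconditioned shift): rordugildeg → rordukildek
  rule 3 (palatalisation): rordukildek → rordusildek
  rule 4: no change — rordusildek
  rule 5 (unconditioned shift): rordusildek → rorzusilzek
  ⇒ Anvasic rorzusilzek
The other candidates each miss or misapply at least one Anvasic change.

rorzusilzek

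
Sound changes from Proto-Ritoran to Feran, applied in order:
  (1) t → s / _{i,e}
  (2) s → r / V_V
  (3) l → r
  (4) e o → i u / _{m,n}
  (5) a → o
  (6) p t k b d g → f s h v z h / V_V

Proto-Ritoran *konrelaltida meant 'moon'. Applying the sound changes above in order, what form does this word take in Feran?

kunrerorsizo

Feran: *konrelaltida > konrelalsida > konrerarsida > kunrerarsida > kunrerorsido > kunrerorsizo  (by palatalisation, unconditioned shift, pre-nasal raising, vowel merger, intervocalic lenition)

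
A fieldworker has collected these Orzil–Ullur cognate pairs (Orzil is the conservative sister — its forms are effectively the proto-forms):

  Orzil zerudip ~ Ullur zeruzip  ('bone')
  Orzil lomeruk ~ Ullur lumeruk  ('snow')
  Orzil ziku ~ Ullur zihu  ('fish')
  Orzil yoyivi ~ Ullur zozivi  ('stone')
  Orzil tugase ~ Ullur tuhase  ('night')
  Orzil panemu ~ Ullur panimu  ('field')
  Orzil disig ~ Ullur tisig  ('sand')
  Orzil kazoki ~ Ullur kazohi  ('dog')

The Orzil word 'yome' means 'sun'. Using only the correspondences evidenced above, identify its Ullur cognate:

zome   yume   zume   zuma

zume

yoyivi ~ zozivi — Orzil y corresponds to Ullur z word-initially before a back vowel.
lomeruk ~ lumeruk — Orzil o corresponds to Ullur u after a consonant, before a nasal.
Applying these to Orzil 'yome':
  yome → zome   (y→z word-initially before a back vowel)
  zome → zume   (o→u after a consonant, before a nasal)
So the Ullur cognate is 'zume'.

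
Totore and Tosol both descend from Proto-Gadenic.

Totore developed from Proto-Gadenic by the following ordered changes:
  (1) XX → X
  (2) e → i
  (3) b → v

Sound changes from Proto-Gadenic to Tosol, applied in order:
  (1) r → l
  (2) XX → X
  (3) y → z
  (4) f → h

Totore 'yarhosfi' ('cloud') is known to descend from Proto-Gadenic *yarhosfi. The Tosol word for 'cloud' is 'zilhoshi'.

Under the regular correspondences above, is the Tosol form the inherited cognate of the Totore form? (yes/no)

Derive the expected Tosol reflex of *yarhosfi:
Tosol: *yarhosfi > yalhosfi > zalhosfi > zalhoshi  (by unconditioned shift, unconditioned shift, unconditioned shift)
The regular Tosol reflex would be 'zalhoshi', but the attested form is 'zilhoshi'. The correspondence is irregular, so they are not cognates (the Tosol form has a different source).

no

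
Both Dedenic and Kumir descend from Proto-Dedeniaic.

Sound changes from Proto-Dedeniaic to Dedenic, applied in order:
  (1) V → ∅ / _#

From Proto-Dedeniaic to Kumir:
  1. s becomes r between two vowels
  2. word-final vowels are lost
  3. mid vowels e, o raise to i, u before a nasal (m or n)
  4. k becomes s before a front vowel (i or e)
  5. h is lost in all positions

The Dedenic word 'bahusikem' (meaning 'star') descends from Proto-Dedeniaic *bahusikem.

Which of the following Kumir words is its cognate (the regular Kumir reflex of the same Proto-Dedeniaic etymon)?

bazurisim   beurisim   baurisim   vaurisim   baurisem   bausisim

Kumir: start from *bahusikem.
  rule 1 (rhotacism): bahusikem → bahurikem
  rule 2: no change — bahurikem
  rule 3 (pre-nasal raising): bahurikem → bahurikim
  rule 4 (palatalisation): bahurikim → bahurisim
  rule 5 (h-loss): bahurisim → baurisim
  ⇒ Kumir baurisim
Among the options, 'baurisim' alone shows every Kumir change applied in order.

baurisim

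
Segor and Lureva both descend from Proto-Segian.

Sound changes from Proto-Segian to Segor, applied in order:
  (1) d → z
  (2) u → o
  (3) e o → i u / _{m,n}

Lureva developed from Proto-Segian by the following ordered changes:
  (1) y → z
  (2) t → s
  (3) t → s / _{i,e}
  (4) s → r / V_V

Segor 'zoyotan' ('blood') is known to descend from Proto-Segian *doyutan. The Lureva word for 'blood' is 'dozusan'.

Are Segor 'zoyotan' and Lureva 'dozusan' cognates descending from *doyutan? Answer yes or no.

Derive the expected Lureva reflex of *doyutan:
Lureva: *doyutan > dozutan > dozusan > dozuran  (by unconditioned shift, unconditioned shift, rhotacism)
The regular Lureva reflex would be 'dozuran', but the attested form is 'dozusan'. The correspondence is irregular, so they are not cognates (the Lureva form has a different source).

no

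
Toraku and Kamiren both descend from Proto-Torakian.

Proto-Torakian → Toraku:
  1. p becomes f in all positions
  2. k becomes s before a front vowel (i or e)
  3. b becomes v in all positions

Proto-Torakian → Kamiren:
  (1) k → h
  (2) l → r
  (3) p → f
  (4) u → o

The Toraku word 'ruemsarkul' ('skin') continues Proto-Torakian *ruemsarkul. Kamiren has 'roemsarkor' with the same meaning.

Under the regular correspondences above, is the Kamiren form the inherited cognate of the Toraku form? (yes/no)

Derive the expected Kamiren reflex of *ruemsarkul:
Kamiren: *ruemsarkul > ruemsarhul > ruemsarhur > roemsarhor  (by unconditioned shift, unconditioned shift, vowel merger)
The regular Kamiren reflex would be 'roemsarhor', but the attested form is 'roemsarkor'. The correspondence is irregular, so they are not cognates (the Kamiren form has a different source).

no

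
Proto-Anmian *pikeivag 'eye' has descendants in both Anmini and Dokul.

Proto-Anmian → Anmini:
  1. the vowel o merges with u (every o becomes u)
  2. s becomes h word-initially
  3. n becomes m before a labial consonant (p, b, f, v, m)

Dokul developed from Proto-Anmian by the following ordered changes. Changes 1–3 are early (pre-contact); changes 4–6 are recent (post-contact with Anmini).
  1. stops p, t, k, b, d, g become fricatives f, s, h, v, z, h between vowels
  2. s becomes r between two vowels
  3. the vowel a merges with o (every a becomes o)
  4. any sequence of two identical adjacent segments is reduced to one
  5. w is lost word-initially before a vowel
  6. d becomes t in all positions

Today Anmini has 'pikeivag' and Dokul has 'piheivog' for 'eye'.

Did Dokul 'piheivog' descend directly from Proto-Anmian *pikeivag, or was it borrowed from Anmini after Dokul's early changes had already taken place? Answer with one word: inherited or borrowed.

inherited

If inherited, *pikeivag would pass through all of Dokul's changes:
Dokul: start from *pikeivag.
  rule 1 (intervocalic lenition): pikeivag → piheivag
  rule 2: no change — piheivag
  rule 3 (vowel merger): piheivag → piheivog
  rule 4: no change — piheivog
  rule 5: no change — piheivog
  rule 6: no change — piheivog
  ⇒ Dokul piheivog
If borrowed from Anmini 'pikeivag' after the early changes, it would undergo only the recent ones:
  rule 4 (degemination): no change (pikeivag)
  rule 5 (glide loss): no change (pikeivag)
  rule 6 (unconditioned shift): no change (pikeivag)
  ⇒ as a loan: pikeivag
Dokul 'piheivog' matches the inherited outcome exactly, so it is an inherited cognate, not a loan.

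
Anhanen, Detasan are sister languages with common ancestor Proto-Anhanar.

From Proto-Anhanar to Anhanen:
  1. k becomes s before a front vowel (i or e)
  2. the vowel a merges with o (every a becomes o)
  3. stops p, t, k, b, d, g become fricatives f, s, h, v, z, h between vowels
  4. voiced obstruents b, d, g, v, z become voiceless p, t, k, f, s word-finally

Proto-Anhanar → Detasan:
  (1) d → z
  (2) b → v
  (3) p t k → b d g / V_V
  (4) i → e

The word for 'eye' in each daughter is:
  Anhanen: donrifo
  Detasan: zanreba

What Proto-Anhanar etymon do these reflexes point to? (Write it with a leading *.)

Position 6: Anhanen has f, Detasan has b. In Detasan, b can only continue *p, so the proto-segment is *p.
Position 5: Anhanen has i, Detasan has e. Anhanen preserves i here (none of its changes turn any other segment into i), so the proto-segment is *i.
This points to *danripa. Verify forward in each daughter:
Anhanen: start from *danripa.
  rule 1: no change — danripa
  rule 2 (vowel merger): danripa → donripo
  rule 3 (intervocalic lenition): donripo → donrifo
  rule 4: no change — donrifo
  ⇒ Anhanen donrifo
Detasan: *danripa > zanripa > zanriba > zanreba  (by unconditioned shift, intervocalic voicing, vowel merger)
Only *danripa yields all of Anhanen donrifo, Detasan zanreba.

*danripa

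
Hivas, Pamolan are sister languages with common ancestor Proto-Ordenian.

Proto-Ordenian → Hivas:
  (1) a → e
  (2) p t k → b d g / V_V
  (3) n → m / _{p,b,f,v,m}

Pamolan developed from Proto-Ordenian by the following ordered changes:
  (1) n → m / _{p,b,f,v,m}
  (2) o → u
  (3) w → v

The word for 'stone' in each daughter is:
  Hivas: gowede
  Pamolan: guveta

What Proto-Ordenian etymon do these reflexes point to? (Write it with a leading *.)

*goweta

Position 3: Hivas has w, Pamolan has v. Hivas preserves w here (none of its changes turn any other segment into w), so the proto-segment is *w.
Position 5: Hivas has d, Pamolan has t. Pamolan preserves t here (none of its changes turn any other segment into t), so the proto-segment is *t.
Verify the candidate proto-form against each daughter:
Hivas: *goweta > gowete > gowede  (by vowel merger, intervocalic voicing)
Pamolan: start from *goweta.
  rule 1: no change — goweta
  rule 2 (vowel merger): goweta → guweta
  rule 3 (unconditioned shift): guweta → guveta
  ⇒ Pamolan guveta
No other proto-form is consistent with every reflex, so the reconstruction is *goweta.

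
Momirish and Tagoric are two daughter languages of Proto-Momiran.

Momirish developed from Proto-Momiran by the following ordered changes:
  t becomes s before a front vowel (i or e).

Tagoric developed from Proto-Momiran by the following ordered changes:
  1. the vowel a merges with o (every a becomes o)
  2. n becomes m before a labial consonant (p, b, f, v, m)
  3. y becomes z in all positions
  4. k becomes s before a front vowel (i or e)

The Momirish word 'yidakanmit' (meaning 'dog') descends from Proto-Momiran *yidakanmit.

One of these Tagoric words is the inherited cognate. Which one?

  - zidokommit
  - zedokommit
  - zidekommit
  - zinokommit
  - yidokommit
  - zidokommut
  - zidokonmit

zidokommit

Tagoric: *yidakanmit > yidokonmit > yidokommit > zidokommit  (by vowel merger, nasal place assimilation, unconditioned shift)
Only 'zidokommit' matches the regular Tagoric development of *yidakanmit.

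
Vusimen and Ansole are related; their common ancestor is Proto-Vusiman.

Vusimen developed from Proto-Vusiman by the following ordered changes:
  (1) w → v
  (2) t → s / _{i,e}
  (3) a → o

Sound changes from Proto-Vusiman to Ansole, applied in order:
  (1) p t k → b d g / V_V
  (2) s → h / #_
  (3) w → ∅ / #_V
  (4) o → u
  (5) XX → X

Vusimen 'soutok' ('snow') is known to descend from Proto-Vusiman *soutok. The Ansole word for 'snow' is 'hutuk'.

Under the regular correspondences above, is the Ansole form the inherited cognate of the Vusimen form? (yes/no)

no

Derive the expected Ansole reflex of *soutok:
Ansole: *soutok > soudok > houdok > huuduk > huduk  (by intervocalic voicing, debuccalisation, vowel merger, degemination)
The regular Ansole reflex would be 'huduk', but the attested form is 'hutuk'. The correspondence is irregular, so they are not cognates (the Ansole form has a different source).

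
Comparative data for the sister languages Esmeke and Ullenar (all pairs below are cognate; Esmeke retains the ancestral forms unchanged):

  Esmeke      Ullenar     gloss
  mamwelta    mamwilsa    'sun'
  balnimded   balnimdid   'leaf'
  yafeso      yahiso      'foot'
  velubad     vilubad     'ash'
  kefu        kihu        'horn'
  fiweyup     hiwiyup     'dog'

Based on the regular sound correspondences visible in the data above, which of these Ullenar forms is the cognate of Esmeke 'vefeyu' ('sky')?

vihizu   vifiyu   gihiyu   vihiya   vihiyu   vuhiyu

kefu ~ kihu — Esmeke e corresponds to Ullenar i after a consonant, before a labial obstruent.
yafeso ~ yahiso — Esmeke f corresponds to Ullenar h between vowels (before a front vowel).
mamwelta ~ mamwilsa, balnimded ~ balnimdid — Esmeke e corresponds to Ullenar i after a consonant, before a consonant other than r, m, n, p, b, f, v.
Applying these to Esmeke 'vefeyu':
  vefeyu → vifeyu   (e→i after a consonant, before a labial obstruent)
  vifeyu → viheyu   (f→h between vowels (before a front vowel))
  viheyu → vihiyu   (e→i after a consonant, before a consonant other than r, m, n, p, b, f, v)
So the Ullenar cognate is 'vihiyu'.

vihiyu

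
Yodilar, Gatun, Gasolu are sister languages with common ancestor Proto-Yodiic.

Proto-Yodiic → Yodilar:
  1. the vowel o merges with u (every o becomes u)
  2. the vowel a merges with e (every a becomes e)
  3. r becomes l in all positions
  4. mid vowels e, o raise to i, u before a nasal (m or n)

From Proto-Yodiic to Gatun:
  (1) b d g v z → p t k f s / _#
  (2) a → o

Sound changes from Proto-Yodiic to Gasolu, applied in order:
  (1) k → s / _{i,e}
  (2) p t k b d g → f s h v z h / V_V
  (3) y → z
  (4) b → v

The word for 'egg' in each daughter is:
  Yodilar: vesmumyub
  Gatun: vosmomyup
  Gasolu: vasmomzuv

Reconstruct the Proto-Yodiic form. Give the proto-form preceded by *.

Position 7: Yodilar has y, Gatun has y, Gasolu has z. Yodilar preserves y here (none of its changes turn any other segment into y), so the proto-segment is *y.
Position 9: Yodilar has b, Gatun has p, Gasolu has v. Yodilar preserves b here (none of its changes turn any other segment into b), so the proto-segment is *b.
This points to *vasmomyub. Verify forward in each daughter:
Yodilar: start from *vasmomyub.
  rule 1 (vowel merger): vasmomyub → vasmumyub
  rule 2 (vowel merger): vasmumyub → vesmumyub
  rule 3: no change — vesmumyub
  rule 4: no change — vesmumyub
  ⇒ Yodilar vesmumyub
Gatun: *vasmomyub > vasmomyup > vosmomyup  (by final devoicing, vowel merger)
Gasolu: start from *vasmomyub.
  rule 1: no change — vasmomyub
  rule 2: no change — vasmomyub
  rule 3 (unconditioned shift): vasmomyub → vasmomzub
  rule 4 (unconditioned shift): vasmomzub → vasmomzuv
  ⇒ Gasolu vasmomzuv
*vasmomyub is the unique common source.

*vasmomyub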